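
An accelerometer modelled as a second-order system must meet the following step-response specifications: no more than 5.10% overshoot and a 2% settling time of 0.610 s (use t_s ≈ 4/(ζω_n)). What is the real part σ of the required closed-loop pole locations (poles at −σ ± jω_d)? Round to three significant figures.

The settling-time spec alone fixes σ = ζω_n = 4/t_s = 4/0.610 = 6.56.
(Overshoot then fixes ζ = 0.688 and hence ω_d = σ·√(1−ζ²)/ζ = 6.92 rad/s.)

σ ≈ 6.56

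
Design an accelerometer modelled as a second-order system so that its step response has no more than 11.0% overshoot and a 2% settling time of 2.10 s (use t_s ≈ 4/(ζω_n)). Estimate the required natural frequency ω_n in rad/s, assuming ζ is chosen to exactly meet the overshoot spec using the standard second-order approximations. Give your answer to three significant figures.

Inverting the overshoot relation: ζ = |ln 0.110|/√(π² + ln²0.110) = 0.575.
Then ω_n = 4/(ζ t_s) = 4/(0.575 × 2.10) = 3.31 rad/s.

ω_n ≈ 3.31 rad/s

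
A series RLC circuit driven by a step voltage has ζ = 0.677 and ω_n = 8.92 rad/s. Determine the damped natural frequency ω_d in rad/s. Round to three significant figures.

ω_d ≈ 6.56 rad/s

ω_d = ω_n√(1−ζ²) = 8.92·√0.542 = 6.56 rad/s.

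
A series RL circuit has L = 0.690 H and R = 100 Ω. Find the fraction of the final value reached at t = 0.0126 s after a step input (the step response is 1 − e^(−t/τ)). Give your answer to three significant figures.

y/y_∞ ≈ 0.839

τ = L/R = 0.690/100 = 0.00690 s.
y(t)/y_∞ = 1 − e^(−t/τ) = 1 − e^(−0.0126/0.00690) = 1 − e^(−1.83) = 0.839.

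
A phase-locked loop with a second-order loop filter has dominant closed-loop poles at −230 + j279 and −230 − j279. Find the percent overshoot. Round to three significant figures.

With σ = 230, ω_d = 279: ω_n = √(σ²+ω_d²) = 362 rad/s, ζ = σ/ω_n = 0.636.
%OS = 100·exp(−πζ/√(1−ζ²)) = 7.50%.

%OS ≈ 7.50%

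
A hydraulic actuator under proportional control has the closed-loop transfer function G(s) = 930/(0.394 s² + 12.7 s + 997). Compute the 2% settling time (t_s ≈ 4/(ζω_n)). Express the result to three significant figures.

t_s ≈ 0.248 s

Dividing through by 0.394: denominator becomes s² + 32.23 s + 2530.
So ω_n = √2530 = 50.3 rad/s and ζ = 32.23/(2·50.3) = 0.320.
t_s ≈ 4/(ζω_n) = 0.248 s.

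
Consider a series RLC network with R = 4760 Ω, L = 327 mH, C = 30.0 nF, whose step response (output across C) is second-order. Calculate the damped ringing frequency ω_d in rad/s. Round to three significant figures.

ω_d ≈ 7000 rad/s

For a series RLC circuit (capacitor voltage as output), ω_n = 1/√(LC) = 1/√(327 mH · 30.0 nF) = 10100 rad/s.
ζ = (R/2)·√(C/L) = (4760/2)·√(30.0 nF/327 mH) = 0.721.
The damped frequency ω_d = ω_n√(1−ζ²) = 7000 rad/s.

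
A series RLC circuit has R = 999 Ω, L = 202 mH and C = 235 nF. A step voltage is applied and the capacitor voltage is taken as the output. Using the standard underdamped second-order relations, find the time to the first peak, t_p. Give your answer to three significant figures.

t_p ≈ 0.000812 s

For a series RLC circuit (capacitor voltage as output), ω_n = 1/√(LC) = 1/√(202 mH · 235 nF) = 4590 rad/s.
ζ = (R/2)·√(C/L) = (999/2)·√(235 nF/202 mH) = 0.539.
ω_d = ω_n√(1−ζ²) = 3870 rad/s. t_p = π/ω_d = 0.000812 s.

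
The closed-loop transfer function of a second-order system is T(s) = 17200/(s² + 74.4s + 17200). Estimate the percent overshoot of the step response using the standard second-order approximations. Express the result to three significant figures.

%OS ≈ 39.5%

ω_n = √17200 = 131 rad/s; ζ = 74.4/(2·131) = 0.284.
%OS = 100 e^{−πζ/√(1−ζ²)} with ζ = 0.284 gives 39.5%.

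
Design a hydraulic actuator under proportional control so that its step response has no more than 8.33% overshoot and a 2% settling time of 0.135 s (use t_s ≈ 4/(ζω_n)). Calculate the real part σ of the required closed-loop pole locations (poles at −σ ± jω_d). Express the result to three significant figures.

σ ≈ 29.6

The settling-time spec alone fixes σ = ζω_n = 4/t_s = 4/0.135 = 29.6.
(Overshoot then fixes ζ = 0.620 and hence ω_d = σ·√(1−ζ²)/ζ = 37.5 rad/s.)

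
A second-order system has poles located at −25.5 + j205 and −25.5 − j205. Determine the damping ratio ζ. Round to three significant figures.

ζ ≈ 0.123

With σ = 25.5, ω_d = 205: ω_n = √(σ²+ω_d²) = 207 rad/s, ζ = σ/ω_n = 0.123.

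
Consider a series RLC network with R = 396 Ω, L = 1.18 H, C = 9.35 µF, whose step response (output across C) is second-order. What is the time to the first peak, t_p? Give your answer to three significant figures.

For a series RLC circuit (capacitor voltage as output), ω_n = 1/√(LC) = 1/√(1.18 H · 9.35 µF) = 301 rad/s.
ζ = (R/2)·√(C/L) = (396/2)·√(9.35 µF/1.18 H) = 0.557.
ω_d = 301·√(1 − 0.557²) = 250 rad/s. t_p = π/ω_d = 0.0126 s.

t_p ≈ 0.0126 s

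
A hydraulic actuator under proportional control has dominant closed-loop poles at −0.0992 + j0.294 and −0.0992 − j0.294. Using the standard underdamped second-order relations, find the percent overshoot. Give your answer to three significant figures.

%OS ≈ 34.6%

The poles are at −σ ± jω_d with σ = 0.0992 and ω_d = 0.294, so ω_n = √(σ²+ω_d²) = 0.310 rad/s and ζ = σ/ω_n = 0.320.
Overshoot: exp(−π·0.320/√(1−0.320²)) = 0.346, i.e. 34.6%.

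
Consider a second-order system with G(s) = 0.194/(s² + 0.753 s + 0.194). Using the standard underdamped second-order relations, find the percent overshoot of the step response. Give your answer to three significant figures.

ω_n = √0.194 = 0.440 rad/s; ζ = 0.753/(2·0.440) = 0.855.
Overshoot: exp(−π·0.855/√(1−0.855²)) = 0.00566, i.e. 0.566%.

%OS ≈ 0.566%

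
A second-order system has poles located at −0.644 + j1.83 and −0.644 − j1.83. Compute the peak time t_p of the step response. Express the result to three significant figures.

t_p = π/ω_d with ω_d = 1.83 (the imaginary part), so t_p = 1.72 s.

t_p ≈ 1.72 s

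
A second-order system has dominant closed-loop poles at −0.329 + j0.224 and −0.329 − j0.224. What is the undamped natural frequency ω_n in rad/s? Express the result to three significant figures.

ω_n ≈ 0.398 rad/s

The poles are at −σ ± jω_d with σ = 0.329 and ω_d = 0.224, so ω_n = √(σ²+ω_d²) = 0.398 rad/s and ζ = σ/ω_n = 0.827.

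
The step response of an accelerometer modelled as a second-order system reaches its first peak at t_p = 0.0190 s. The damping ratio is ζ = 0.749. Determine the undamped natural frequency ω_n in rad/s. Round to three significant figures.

ω_n ≈ 250 rad/s

Peak time t_p = π/ω_d, so ω_d = π/t_p = π/0.0190 = 165 rad/s.
ω_n = ω_d/√(1−ζ²) = 165/√0.439 = 250 rad/s.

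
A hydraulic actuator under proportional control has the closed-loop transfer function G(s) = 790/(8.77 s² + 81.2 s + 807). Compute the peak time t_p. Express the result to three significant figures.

t_p ≈ 0.374 s

Dividing through by 8.77: denominator becomes s² + 9.259 s + 92.02.
So ω_n = √92.02 = 9.59 rad/s and ζ = 9.259/(2·9.59) = 0.483.
ω_d = 9.59·√(1 − 0.483²) = 8.40 rad/s. t_p = π/ω_d = 0.374 s.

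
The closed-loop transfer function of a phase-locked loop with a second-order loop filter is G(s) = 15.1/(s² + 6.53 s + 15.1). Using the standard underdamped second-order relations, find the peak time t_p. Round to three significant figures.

t_p ≈ 1.49 s

ω_n = √15.1 = 3.89 rad/s; ζ = 6.53/(2·3.89) = 0.840.
ω_d = ω_n√(1−ζ²) = 2.11 rad/s. Then t_p = π/ω_d = 1.49 s.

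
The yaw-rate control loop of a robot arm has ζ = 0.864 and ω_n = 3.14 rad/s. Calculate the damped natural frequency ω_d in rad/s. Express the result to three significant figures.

ω_d = ω_n√(1−ζ²) = 3.14·√0.254 = 1.58 rad/s.

ω_d ≈ 1.58 rad/s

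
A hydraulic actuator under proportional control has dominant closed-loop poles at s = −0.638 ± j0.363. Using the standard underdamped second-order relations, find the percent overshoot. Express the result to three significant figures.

The poles are at −σ ± jω_d with σ = 0.638 and ω_d = 0.363, so ω_n = √(σ²+ω_d²) = 0.734 rad/s and ζ = σ/ω_n = 0.869.
%OS = 100·exp(−πζ/√(1−ζ²)) = 0.400%.

%OS ≈ 0.400%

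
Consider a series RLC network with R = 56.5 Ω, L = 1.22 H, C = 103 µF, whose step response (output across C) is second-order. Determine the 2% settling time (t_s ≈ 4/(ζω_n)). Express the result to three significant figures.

For a series RLC circuit (capacitor voltage as output), ω_n = 1/√(LC) = 1/√(1.22 H · 103 µF) = 89.2 rad/s.
ζ = (R/2)·√(C/L) = (56.5/2)·√(103 µF/1.22 H) = 0.260.
t_s ≈ 4/(ζω_n) = 0.173 s.

t_s ≈ 0.173 s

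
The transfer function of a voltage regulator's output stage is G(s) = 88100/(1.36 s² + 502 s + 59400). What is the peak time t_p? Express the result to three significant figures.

Dividing through by 1.36: denominator becomes s² + 369.1 s + 43680.
So ω_n = √43680 = 209 rad/s and ζ = 369.1/(2·209) = 0.883.
ω_d = ω_n√(1−ζ²) = 98.1 rad/s. t_p = π/ω_d = 0.0320 s.

t_p ≈ 0.0320 s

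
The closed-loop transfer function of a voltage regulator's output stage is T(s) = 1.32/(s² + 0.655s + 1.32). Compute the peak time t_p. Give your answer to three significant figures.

t_p ≈ 2.85 s

Matching coefficients with s² + 2ζω_n s + ω_n² gives ω_n² = 1.32 ⇒ ω_n = 1.15 rad/s, and ζ = 0.655/(2ω_n) = 0.285.
ω_d = 1.15·√(1 − 0.285²) = 1.10 rad/s. Then t_p = π/ω_d = 2.85 s.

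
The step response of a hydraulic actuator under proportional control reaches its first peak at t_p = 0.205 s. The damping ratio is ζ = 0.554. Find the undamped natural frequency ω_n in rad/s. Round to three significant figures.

ω_n ≈ 18.4 rad/s

Peak time t_p = π/ω_d, so ω_d = π/t_p = π/0.205 = 15.3 rad/s.
ω_n = ω_d/√(1−ζ²) = 15.3/√0.693 = 18.4 rad/s.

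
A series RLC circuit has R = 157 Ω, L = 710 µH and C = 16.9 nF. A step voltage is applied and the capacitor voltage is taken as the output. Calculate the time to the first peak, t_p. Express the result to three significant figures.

For a series RLC circuit (capacitor voltage as output), ω_n = 1/√(LC) = 1/√(710 µH · 16.9 nF) = 289000 rad/s.
ζ = (R/2)·√(C/L) = (157/2)·√(16.9 nF/710 µH) = 0.383.
ω_d = 289000·√(1 − 0.383²) = 267000 rad/s. t_p = π/ω_d = 0.0000118 s.

t_p ≈ 0.0000118 s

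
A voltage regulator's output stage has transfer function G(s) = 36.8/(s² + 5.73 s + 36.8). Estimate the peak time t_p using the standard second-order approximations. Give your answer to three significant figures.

ω_n = √36.8 = 6.07 rad/s; ζ = 5.73/(2·6.07) = 0.472.
ω_d = ω_n√(1−ζ²) = 5.35 rad/s. Then t_p = π/ω_d = 0.588 s.

t_p ≈ 0.588 s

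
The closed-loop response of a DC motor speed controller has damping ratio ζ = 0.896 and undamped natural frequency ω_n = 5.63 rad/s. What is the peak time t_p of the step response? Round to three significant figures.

t_p ≈ 1.26 s

The damped frequency is ω_d = ω_n√(1−ζ²) = 5.63·√(1−0.803) = 2.50 rad/s.
Peak time t_p = π/ω_d = π/2.50 = 1.26 s.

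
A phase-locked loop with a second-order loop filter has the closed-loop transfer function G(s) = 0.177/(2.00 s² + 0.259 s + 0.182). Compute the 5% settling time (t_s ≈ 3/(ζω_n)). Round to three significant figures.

Dividing through by 2.00: denominator becomes s² + 0.1295 s + 0.09100.
So ω_n = √0.09100 = 0.302 rad/s and ζ = 0.1295/(2·0.302) = 0.215.
t_s ≈ 3/(ζω_n) = 46.3 s.

t_s ≈ 46.3 s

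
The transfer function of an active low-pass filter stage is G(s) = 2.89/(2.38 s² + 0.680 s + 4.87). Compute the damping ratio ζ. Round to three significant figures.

Dividing through by 2.38: denominator becomes s² + 0.2857 s + 2.046.
So ω_n = √2.046 = 1.43 rad/s and ζ = 0.2857/(2·1.43) = 0.0999.

ζ ≈ 0.0999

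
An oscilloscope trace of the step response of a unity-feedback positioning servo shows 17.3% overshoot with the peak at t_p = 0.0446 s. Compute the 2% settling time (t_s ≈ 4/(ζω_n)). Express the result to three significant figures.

t_s ≈ 0.102 s

ζ from %OS: ζ = |ln 0.173|/√(π²+ln²0.173) = 0.488.
t_p = π/ω_d ⇒ ω_d = 70.4 rad/s; then ω_n = ω_d/√(1−ζ²) = 80.7 rad/s.
t_s ≈ 4/(ζω_n) = 4/(0.488·80.7) = 0.102 s.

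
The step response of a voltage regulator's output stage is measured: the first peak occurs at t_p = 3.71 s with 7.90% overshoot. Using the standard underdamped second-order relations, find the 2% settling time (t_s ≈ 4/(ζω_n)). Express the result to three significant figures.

The overshoot fixes ζ = −ln(OS)/√(π²+ln²(OS)) = 0.628.
t_p = π/ω_d ⇒ ω_d = 0.847 rad/s; then ω_n = ω_d/√(1−ζ²) = 1.09 rad/s.
t_s ≈ 4/(ζω_n) = 4/(0.628·1.09) = 5.85 s.

t_s ≈ 5.85 s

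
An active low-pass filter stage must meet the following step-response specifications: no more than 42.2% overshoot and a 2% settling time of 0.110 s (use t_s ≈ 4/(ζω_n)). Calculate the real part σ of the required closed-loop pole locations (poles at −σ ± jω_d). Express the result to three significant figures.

The settling-time spec alone fixes σ = ζω_n = 4/t_s = 4/0.110 = 36.4.
(Overshoot then fixes ζ = 0.265 and hence ω_d = σ·√(1−ζ²)/ζ = 132 rad/s.)

σ ≈ 36.4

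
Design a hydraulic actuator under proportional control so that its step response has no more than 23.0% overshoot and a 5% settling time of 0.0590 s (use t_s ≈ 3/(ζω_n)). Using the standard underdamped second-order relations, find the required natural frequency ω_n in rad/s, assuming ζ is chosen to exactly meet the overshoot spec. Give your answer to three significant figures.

Inverting the overshoot relation: ζ = |ln 0.230|/√(π² + ln²0.230) = 0.424.
From t_s ≈ 3/(ζω_n): ω_n = 3/(ζ·t_s) = 3/(0.424·0.0590) = 120 rad/s.

ω_n ≈ 120 rad/s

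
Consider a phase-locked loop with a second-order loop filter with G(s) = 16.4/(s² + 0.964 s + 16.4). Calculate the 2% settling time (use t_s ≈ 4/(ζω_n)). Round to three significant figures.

ω_n = √16.4 = 4.05 rad/s; ζ = 0.964/(2·4.05) = 0.119.
t_s ≈ 4/(ζω_n) = 4/(0.119·4.05) = 8.30 s.

t_s ≈ 8.30 s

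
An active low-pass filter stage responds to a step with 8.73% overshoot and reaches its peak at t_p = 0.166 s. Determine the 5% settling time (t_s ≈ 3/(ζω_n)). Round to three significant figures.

t_s ≈ 0.204 s

From the overshoot, ζ = −ln(OS)/√(π²+ln²(OS)) = 0.613.
From t_p = π/ω_d, ω_d = π/0.166 = 18.9 rad/s, so ω_n = ω_d/√(1−ζ²) = 24.0 rad/s.
t_s ≈ 3/(ζω_n) = 3/(0.613·24.0) = 0.204 s.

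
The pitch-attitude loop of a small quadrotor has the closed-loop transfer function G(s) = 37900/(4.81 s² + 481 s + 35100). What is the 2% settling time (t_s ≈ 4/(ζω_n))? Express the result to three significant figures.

t_s ≈ 0.0800 s

Dividing through by 4.81: denominator becomes s² + 100.0 s + 7297.
So ω_n = √7297 = 85.4 rad/s and ζ = 100.0/(2·85.4) = 0.585.
t_s ≈ 4/(ζω_n) = 0.0800 s.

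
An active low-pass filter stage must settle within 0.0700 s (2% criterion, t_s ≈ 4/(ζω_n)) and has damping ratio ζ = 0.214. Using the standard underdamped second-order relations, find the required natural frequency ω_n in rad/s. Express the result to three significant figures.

ω_n ≈ 267 rad/s

Rearranging t_s ≈ 4/(ζω_n) gives ω_n = 4/(ζ·t_s) = 4/(0.214 × 0.0700) = 267 rad/s.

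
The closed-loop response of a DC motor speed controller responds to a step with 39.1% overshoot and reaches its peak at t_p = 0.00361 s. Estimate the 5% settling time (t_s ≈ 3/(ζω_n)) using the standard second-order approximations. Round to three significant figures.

From the overshoot, ζ = −ln(OS)/√(π²+ln²(OS)) = 0.286.
From t_p = π/ω_d, ω_d = π/0.00361 = 870 rad/s, so ω_n = ω_d/√(1−ζ²) = 908 rad/s.
t_s ≈ 3/(ζω_n) = 3/(0.286·908) = 0.0115 s.

t_s ≈ 0.0115 s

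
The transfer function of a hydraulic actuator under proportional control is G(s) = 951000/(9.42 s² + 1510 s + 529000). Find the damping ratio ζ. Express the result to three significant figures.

ζ ≈ 0.338

Dividing through by 9.42: denominator becomes s² + 160.3 s + 56160.
So ω_n = √56160 = 237 rad/s and ζ = 160.3/(2·237) = 0.338.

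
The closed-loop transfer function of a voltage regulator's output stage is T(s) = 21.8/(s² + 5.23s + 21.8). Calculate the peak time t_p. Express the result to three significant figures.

t_p ≈ 0.812 s

Comparing the denominator to s² + 2ζω_n s + ω_n²: ω_n = √21.8 = 4.67 rad/s, and 2ζω_n = 5.23 so ζ = 5.23/(2·4.67) = 0.560.
ω_d = ω_n√(1−ζ²) = 3.87 rad/s. Then t_p = π/ω_d = 0.812 s.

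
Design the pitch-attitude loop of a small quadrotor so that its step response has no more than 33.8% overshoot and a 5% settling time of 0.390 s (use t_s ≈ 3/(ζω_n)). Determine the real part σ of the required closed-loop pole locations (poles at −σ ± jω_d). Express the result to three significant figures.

The settling-time spec alone fixes σ = ζω_n = 3/t_s = 3/0.390 = 7.69.
(Overshoot then fixes ζ = 0.326 and hence ω_d = σ·√(1−ζ²)/ζ = 22.3 rad/s.)

σ ≈ 7.69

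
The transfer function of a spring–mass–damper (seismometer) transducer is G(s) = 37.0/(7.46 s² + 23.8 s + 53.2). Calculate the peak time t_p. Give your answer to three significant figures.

Dividing through by 7.46: denominator becomes s² + 3.190 s + 7.131.
So ω_n = √7.131 = 2.67 rad/s and ζ = 3.190/(2·2.67) = 0.597.
The damped frequency ω_d = ω_n√(1−ζ²) = 2.14 rad/s. t_p = π/ω_d = 1.47 s.

t_p ≈ 1.47 s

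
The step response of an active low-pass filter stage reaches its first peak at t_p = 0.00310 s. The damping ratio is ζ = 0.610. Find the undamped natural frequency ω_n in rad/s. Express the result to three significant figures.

Peak time t_p = π/ω_d, so ω_d = π/t_p = π/0.00310 = 1010 rad/s.
ω_n = ω_d/√(1−ζ²) = 1010/√0.628 = 1280 rad/s.

ω_n ≈ 1280 rad/s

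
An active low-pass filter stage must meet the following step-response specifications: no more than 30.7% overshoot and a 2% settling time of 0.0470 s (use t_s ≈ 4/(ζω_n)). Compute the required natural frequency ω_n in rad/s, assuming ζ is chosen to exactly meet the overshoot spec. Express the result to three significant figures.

From %OS = 100·exp(−πζ/√(1−ζ²)), invert to get ζ = −ln(OS)/√(π² + ln²(OS)) with OS = 0.307.
−ln 0.307 = 1.181, so ζ = 1.181/√(π² + 1.395) = 0.352.
From t_s ≈ 4/(ζω_n): ω_n = 4/(ζ·t_s) = 4/(0.352·0.0470) = 242 rad/s.

ω_n ≈ 242 rad/s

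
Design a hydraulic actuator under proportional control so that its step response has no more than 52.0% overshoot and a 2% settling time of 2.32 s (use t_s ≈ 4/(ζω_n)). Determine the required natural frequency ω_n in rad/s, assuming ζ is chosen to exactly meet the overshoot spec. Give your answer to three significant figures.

ω_n ≈ 8.46 rad/s

From %OS = 100·exp(−πζ/√(1−ζ²)), invert to get ζ = −ln(OS)/√(π² + ln²(OS)) with OS = 0.520.
−ln 0.520 = 0.6539, so ζ = 0.6539/√(π² + 0.4276) = 0.204.
Then ω_n = 4/(ζ t_s) = 4/(0.204 × 2.32) = 8.46 rad/s.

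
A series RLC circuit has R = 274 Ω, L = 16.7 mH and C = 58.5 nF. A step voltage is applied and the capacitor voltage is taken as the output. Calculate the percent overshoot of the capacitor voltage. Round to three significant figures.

For a series RLC circuit (capacitor voltage as output), ω_n = 1/√(LC) = 1/√(16.7 mH · 58.5 nF) = 32000 rad/s.
ζ = (R/2)·√(C/L) = (274/2)·√(58.5 nF/16.7 mH) = 0.256.
%OS = 100·exp(−πζ/√(1−ζ²)) = 43.5%.

%OS ≈ 43.5%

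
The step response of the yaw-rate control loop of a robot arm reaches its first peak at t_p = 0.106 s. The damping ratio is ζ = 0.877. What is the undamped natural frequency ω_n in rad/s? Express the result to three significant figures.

ω_n ≈ 61.7 rad/s

Peak time t_p = π/ω_d, so ω_d = π/t_p = π/0.106 = 29.6 rad/s.
ω_n = ω_d/√(1−ζ²) = 29.6/√0.231 = 61.7 rad/s.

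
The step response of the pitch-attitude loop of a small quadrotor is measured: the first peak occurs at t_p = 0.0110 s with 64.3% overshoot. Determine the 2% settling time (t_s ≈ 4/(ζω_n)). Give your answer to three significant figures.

t_s ≈ 0.0996 s

The overshoot fixes ζ = −ln(OS)/√(π²+ln²(OS)) = 0.139.
t_p = π/ω_d ⇒ ω_d = 286 rad/s; then ω_n = ω_d/√(1−ζ²) = 288 rad/s.
t_s ≈ 4/(ζω_n) = 4/(0.139·288) = 0.0996 s.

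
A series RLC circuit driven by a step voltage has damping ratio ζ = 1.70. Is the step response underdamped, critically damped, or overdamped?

Since ζ = 1.70 > 1, the system is overdamped.

overdamped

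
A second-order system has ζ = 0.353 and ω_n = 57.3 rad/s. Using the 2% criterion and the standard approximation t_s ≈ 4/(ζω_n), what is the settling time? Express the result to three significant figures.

t_s ≈ 0.198 s

t_s ≈ 4/(ζω_n) = 4/(0.353 × 57.3) = 0.198 s.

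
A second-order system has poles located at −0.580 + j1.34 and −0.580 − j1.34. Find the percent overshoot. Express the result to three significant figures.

With σ = 0.580, ω_d = 1.34: ω_n = √(σ²+ω_d²) = 1.46 rad/s, ζ = σ/ω_n = 0.397.
%OS = 100 e^{−πζ/√(1−ζ²)} with ζ = 0.397 gives 25.7%.

%OS ≈ 25.7%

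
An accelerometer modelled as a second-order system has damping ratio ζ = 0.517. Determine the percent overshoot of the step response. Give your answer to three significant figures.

%OS ≈ 15.0%

For an underdamped second-order system, %OS = 100·exp(−πζ/√(1−ζ²)).
πζ/√(1−ζ²) = π·0.517/√(1−0.267) = 1.897, so %OS = 100·e^(−1.897) = 15.0%.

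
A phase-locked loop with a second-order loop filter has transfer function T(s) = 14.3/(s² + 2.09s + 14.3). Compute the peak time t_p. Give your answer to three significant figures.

ω_n = √14.3 = 3.78 rad/s; ζ = 2.09/(2·3.78) = 0.276.
ω_d = 3.78·√(1 − 0.276²) = 3.63 rad/s. Then t_p = π/ω_d = 0.864 s.

t_p ≈ 0.864 s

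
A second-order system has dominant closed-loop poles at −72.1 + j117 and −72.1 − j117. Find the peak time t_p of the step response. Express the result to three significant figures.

t_p = π/ω_d with ω_d = 117 (the imaginary part), so t_p = 0.0269 s.

t_p ≈ 0.0269 s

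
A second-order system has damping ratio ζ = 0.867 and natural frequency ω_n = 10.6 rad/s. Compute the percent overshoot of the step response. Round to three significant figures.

For an underdamped second-order system, %OS = 100·exp(−πζ/√(1−ζ²)).
πζ/√(1−ζ²) = π·0.867/√(1−0.752) = 5.466, so %OS = 100·e^(−5.466) = 0.423%.

%OS ≈ 0.423%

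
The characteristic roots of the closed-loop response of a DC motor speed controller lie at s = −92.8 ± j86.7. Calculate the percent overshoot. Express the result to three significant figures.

%OS ≈ 3.46%

|pole| = ω_n = √(92.8² + 86.7²) = 127 rad/s; ζ = cos θ = σ/ω_n = 0.731.
%OS = 100 e^{−πζ/√(1−ζ²)} with ζ = 0.731 gives 3.46%.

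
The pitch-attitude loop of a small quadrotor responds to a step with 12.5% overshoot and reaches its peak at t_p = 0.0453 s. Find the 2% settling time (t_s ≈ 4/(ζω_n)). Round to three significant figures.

t_s ≈ 0.0871 s

From the overshoot, ζ = −ln(OS)/√(π²+ln²(OS)) = 0.552.
t_p = π/ω_d ⇒ ω_d = 69.4 rad/s; then ω_n = ω_d/√(1−ζ²) = 83.2 rad/s.
t_s ≈ 4/(ζω_n) = 4/(0.552·83.2) = 0.0871 s.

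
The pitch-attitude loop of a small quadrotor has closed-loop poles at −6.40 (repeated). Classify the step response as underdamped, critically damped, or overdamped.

Since there is a repeated negative-real pole, the response is critically damped.

critically damped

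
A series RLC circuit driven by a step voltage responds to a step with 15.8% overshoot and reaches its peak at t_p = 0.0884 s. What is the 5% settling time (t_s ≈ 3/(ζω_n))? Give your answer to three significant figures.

t_s ≈ 0.144 s

From the overshoot, ζ = −ln(OS)/√(π²+ln²(OS)) = 0.506.
t_p = π/ω_d ⇒ ω_d = 35.5 rad/s; then ω_n = ω_d/√(1−ζ²) = 41.2 rad/s.
t_s ≈ 3/(ζω_n) = 3/(0.506·41.2) = 0.144 s.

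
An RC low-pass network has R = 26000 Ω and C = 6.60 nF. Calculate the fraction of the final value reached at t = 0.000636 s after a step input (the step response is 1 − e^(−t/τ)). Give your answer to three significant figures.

y/y_∞ ≈ 0.975

τ = RC = 26000 × 6.60 nF = 0.000172 s.
y(t)/y_∞ = 1 − e^(−t/τ) = 1 − e^(−0.000636/0.000172) = 1 − e^(−3.71) = 0.975.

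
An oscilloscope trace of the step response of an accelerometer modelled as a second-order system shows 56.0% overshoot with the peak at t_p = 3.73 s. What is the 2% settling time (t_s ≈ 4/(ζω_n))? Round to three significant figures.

From the overshoot, ζ = −ln(OS)/√(π²+ln²(OS)) = 0.181.
t_p = π/ω_d ⇒ ω_d = 0.842 rad/s; then ω_n = ω_d/√(1−ζ²) = 0.856 rad/s.
t_s ≈ 4/(ζω_n) = 4/(0.181·0.856) = 25.7 s.

t_s ≈ 25.7 s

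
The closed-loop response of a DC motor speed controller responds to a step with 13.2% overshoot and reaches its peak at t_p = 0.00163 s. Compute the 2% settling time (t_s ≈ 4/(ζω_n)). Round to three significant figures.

ζ from %OS: ζ = |ln 0.132|/√(π²+ln²0.132) = 0.542.
t_p = π/ω_d ⇒ ω_d = 1930 rad/s; then ω_n = ω_d/√(1−ζ²) = 2290 rad/s.
t_s ≈ 4/(ζω_n) = 4/(0.542·2290) = 0.00322 s.

t_s ≈ 0.00322 s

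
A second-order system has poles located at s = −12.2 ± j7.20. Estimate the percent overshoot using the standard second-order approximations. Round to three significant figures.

%OS ≈ 0.488%

|pole| = ω_n = √(12.2² + 7.20²) = 14.2 rad/s; ζ = cos θ = σ/ω_n = 0.861.
%OS = 100·exp(−πζ/√(1−ζ²)) = 0.488%.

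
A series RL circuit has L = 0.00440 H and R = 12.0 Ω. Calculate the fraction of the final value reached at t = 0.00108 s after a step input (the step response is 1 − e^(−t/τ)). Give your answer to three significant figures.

τ = L/R = 0.00440/12.0 = 0.000367 s.
y(t)/y_∞ = 1 − e^(−t/τ) = 1 − e^(−0.00108/0.000367) = 1 − e^(−2.95) = 0.947.

y/y_∞ ≈ 0.947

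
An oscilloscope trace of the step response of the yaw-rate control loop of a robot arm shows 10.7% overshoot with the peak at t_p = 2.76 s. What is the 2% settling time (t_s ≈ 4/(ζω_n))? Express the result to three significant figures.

t_s ≈ 4.94 s

From the overshoot, ζ = −ln(OS)/√(π²+ln²(OS)) = 0.580.
From t_p = π/ω_d, ω_d = π/2.76 = 1.14 rad/s, so ω_n = ω_d/√(1−ζ²) = 1.40 rad/s.
t_s ≈ 4/(ζω_n) = 4/(0.580·1.40) = 4.94 s.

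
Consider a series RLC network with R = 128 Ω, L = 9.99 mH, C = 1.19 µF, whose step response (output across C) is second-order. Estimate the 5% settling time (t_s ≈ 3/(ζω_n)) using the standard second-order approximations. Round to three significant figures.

t_s ≈ 0.000468 s

For a series RLC circuit (capacitor voltage as output), ω_n = 1/√(LC) = 1/√(9.99 mH · 1.19 µF) = 9170 rad/s.
ζ = (R/2)·√(C/L) = (128/2)·√(1.19 µF/9.99 mH) = 0.699.
t_s ≈ 3/(ζω_n) = 0.000468 s.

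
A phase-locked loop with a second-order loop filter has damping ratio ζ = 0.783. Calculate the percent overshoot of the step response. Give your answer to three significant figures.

%OS ≈ 1.92%

For an underdamped second-order system, %OS = 100·exp(−πζ/√(1−ζ²)).
πζ/√(1−ζ²) = π·0.783/√(1−0.613) = 3.955, so %OS = 100·e^(−3.955) = 1.92%.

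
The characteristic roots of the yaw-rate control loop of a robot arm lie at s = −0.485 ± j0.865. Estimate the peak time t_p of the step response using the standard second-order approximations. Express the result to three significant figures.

t_p ≈ 3.63 s

t_p = π/ω_d with ω_d = 0.865 (the imaginary part), so t_p = 3.63 s.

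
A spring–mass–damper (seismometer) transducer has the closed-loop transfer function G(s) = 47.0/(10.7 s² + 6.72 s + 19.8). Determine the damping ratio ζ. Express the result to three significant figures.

Dividing through by 10.7: denominator becomes s² + 0.6280 s + 1.850.
So ω_n = √1.850 = 1.36 rad/s and ζ = 0.6280/(2·1.36) = 0.231.

ζ ≈ 0.231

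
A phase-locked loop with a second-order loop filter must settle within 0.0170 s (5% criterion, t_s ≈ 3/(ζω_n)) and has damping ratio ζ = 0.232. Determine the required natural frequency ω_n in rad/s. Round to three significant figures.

Rearranging t_s ≈ 3/(ζω_n) gives ω_n = 3/(ζ·t_s) = 3/(0.232 × 0.0170) = 761 rad/s.

ω_n ≈ 761 rad/s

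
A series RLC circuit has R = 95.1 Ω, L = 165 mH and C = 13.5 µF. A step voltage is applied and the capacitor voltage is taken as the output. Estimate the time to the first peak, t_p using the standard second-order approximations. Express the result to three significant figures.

For a series RLC circuit (capacitor voltage as output), ω_n = 1/√(LC) = 1/√(165 mH · 13.5 µF) = 670 rad/s.
ζ = (R/2)·√(C/L) = (95.1/2)·√(13.5 µF/165 mH) = 0.430.
The damped frequency ω_d = ω_n√(1−ζ²) = 605 rad/s. t_p = π/ω_d = 0.00519 s.

t_p ≈ 0.00519 s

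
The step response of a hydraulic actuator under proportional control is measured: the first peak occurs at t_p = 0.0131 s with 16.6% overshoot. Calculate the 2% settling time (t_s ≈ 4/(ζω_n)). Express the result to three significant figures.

t_s ≈ 0.0292 s

From the overshoot, ζ = −ln(OS)/√(π²+ln²(OS)) = 0.496.
From t_p = π/ω_d, ω_d = π/0.0131 = 240 rad/s, so ω_n = ω_d/√(1−ζ²) = 276 rad/s.
t_s ≈ 4/(ζω_n) = 4/(0.496·276) = 0.0292 s.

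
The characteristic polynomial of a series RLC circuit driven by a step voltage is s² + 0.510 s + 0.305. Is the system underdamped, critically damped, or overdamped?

underdamped

a² − 4b = 0.510² − 4·0.305 < 0 (complex roots); the system is underdamped.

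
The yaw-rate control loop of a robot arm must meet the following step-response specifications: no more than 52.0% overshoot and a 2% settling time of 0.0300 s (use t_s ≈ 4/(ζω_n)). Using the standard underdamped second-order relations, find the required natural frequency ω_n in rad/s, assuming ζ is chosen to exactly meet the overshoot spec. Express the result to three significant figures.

ζ = −ln(OS)/√(π² + (ln OS)²). With OS = 0.520, ln OS = −0.6539 and ζ = 0.6539/3.209 = 0.204.
From t_s ≈ 4/(ζω_n): ω_n = 4/(ζ·t_s) = 4/(0.204·0.0300) = 654 rad/s.

ω_n ≈ 654 rad/s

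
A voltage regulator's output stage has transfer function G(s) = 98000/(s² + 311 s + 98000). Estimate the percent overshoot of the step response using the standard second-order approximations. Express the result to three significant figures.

%OS ≈ 16.6%

Comparing the denominator to s² + 2ζω_n s + ω_n²: ω_n = √98000 = 313 rad/s, and 2ζω_n = 311 so ζ = 311/(2·313) = 0.497.
%OS = 100·exp(−πζ/√(1−ζ²)) = 16.6%.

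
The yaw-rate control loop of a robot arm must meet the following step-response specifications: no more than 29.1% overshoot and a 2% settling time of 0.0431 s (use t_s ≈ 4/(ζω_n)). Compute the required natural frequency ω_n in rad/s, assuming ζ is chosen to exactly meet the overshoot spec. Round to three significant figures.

From %OS = 100·exp(−πζ/√(1−ζ²)), invert to get ζ = −ln(OS)/√(π² + ln²(OS)) with OS = 0.291.
−ln 0.291 = 1.234, so ζ = 1.234/√(π² + 1.524) = 0.366.
Then ω_n = 4/(ζ t_s) = 4/(0.366 × 0.0431) = 254 rad/s.

ω_n ≈ 254 rad/s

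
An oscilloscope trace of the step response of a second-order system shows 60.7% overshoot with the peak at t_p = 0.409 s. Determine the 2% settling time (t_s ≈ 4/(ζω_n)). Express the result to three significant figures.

The overshoot fixes ζ = −ln(OS)/√(π²+ln²(OS)) = 0.157.
t_p = π/ω_d ⇒ ω_d = 7.68 rad/s; then ω_n = ω_d/√(1−ζ²) = 7.78 rad/s.
t_s ≈ 4/(ζω_n) = 4/(0.157·7.78) = 3.28 s.

t_s ≈ 3.28 s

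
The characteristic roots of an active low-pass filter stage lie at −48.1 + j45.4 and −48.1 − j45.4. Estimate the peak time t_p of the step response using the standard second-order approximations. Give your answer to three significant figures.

t_p = π/ω_d with ω_d = 45.4 (the imaginary part), so t_p = 0.0692 s.

t_p ≈ 0.0692 s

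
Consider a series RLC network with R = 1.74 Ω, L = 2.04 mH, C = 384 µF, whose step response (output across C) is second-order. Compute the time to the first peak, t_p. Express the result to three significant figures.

For a series RLC circuit (capacitor voltage as output), ω_n = 1/√(LC) = 1/√(2.04 mH · 384 µF) = 1130 rad/s.
ζ = (R/2)·√(C/L) = (1.74/2)·√(384 µF/2.04 mH) = 0.377.
ω_d = 1130·√(1 − 0.377²) = 1050 rad/s. t_p = π/ω_d = 0.00300 s.

t_p ≈ 0.00300 s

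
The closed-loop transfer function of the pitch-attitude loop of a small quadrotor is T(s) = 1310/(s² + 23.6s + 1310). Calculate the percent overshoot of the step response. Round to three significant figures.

Comparing the denominator to s² + 2ζω_n s + ω_n²: ω_n = √1310 = 36.2 rad/s, and 2ζω_n = 23.6 so ζ = 23.6/(2·36.2) = 0.326.
Overshoot: exp(−π·0.326/√(1−0.326²)) = 0.338, i.e. 33.8%.

%OS ≈ 33.8%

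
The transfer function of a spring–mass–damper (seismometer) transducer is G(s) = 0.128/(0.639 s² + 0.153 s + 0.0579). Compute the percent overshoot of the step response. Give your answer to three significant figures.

Dividing through by 0.639: denominator becomes s² + 0.2394 s + 0.09061.
So ω_n = √0.09061 = 0.301 rad/s and ζ = 0.2394/(2·0.301) = 0.398.
%OS = 100 e^{−πζ/√(1−ζ²)} with ζ = 0.398 gives 25.6%.

%OS ≈ 25.6%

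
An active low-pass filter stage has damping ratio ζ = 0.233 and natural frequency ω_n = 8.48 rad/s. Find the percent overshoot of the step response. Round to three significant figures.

%OS ≈ 47.1%

For an underdamped second-order system, %OS = 100·exp(−πζ/√(1−ζ²)).
πζ/√(1−ζ²) = π·0.233/√(1−0.0543) = 0.7527, so %OS = 100·e^(−0.7527) = 47.1%.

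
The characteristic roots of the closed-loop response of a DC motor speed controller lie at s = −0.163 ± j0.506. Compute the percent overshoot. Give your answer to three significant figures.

%OS ≈ 36.3%

With σ = 0.163, ω_d = 0.506: ω_n = √(σ²+ω_d²) = 0.532 rad/s, ζ = σ/ω_n = 0.307.
%OS = 100·exp(−πζ/√(1−ζ²)) = 36.3%.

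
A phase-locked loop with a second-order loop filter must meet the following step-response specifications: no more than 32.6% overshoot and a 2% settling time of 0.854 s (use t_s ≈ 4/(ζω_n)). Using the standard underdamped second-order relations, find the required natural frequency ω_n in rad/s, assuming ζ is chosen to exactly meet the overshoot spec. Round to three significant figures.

ω_n ≈ 13.9 rad/s

ζ = −ln(OS)/√(π² + (ln OS)²). With OS = 0.326, ln OS = −1.121 and ζ = 1.121/3.336 = 0.336.
From t_s ≈ 4/(ζω_n): ω_n = 4/(ζ·t_s) = 4/(0.336·0.854) = 13.9 rad/s.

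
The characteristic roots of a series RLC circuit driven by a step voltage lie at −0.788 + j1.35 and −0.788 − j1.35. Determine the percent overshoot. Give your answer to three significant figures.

The poles are at −σ ± jω_d with σ = 0.788 and ω_d = 1.35, so ω_n = √(σ²+ω_d²) = 1.56 rad/s and ζ = σ/ω_n = 0.504.
%OS = 100 e^{−πζ/√(1−ζ²)} with ζ = 0.504 gives 16.0%.

%OS ≈ 16.0%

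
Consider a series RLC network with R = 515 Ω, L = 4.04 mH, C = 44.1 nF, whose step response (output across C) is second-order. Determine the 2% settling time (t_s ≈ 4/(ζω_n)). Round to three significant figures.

For a series RLC circuit (capacitor voltage as output), ω_n = 1/√(LC) = 1/√(4.04 mH · 44.1 nF) = 74900 rad/s.
ζ = (R/2)·√(C/L) = (515/2)·√(44.1 nF/4.04 mH) = 0.851.
t_s ≈ 4/(ζω_n) = 0.0000628 s.

t_s ≈ 0.0000628 s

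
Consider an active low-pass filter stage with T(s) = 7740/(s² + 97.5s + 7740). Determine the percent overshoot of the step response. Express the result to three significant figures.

Comparing the denominator to s² + 2ζω_n s + ω_n²: ω_n = √7740 = 88.0 rad/s, and 2ζω_n = 97.5 so ζ = 97.5/(2·88.0) = 0.554.
%OS = 100 e^{−πζ/√(1−ζ²)} with ζ = 0.554 gives 12.4%.

%OS ≈ 12.4%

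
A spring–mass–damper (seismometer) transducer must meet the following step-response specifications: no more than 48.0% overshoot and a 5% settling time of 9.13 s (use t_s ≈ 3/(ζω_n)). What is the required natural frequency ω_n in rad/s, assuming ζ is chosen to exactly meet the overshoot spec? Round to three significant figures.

ω_n ≈ 1.44 rad/s

ζ = −ln(OS)/√(π² + (ln OS)²). With OS = 0.480, ln OS = −0.7340 and ζ = 0.7340/3.226 = 0.228.
Then ω_n = 3/(ζ t_s) = 3/(0.228 × 9.13) = 1.44 rad/s.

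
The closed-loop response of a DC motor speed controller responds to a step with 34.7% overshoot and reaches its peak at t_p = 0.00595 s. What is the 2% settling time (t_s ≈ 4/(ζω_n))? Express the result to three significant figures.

From the overshoot, ζ = −ln(OS)/√(π²+ln²(OS)) = 0.319.
From t_p = π/ω_d, ω_d = π/0.00595 = 528 rad/s, so ω_n = ω_d/√(1−ζ²) = 557 rad/s.
t_s ≈ 4/(ζω_n) = 4/(0.319·557) = 0.0225 s.

t_s ≈ 0.0225 s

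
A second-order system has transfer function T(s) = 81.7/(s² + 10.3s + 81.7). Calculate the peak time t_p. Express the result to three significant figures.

t_p ≈ 0.423 s

Comparing the denominator to s² + 2ζω_n s + ω_n²: ω_n = √81.7 = 9.04 rad/s, and 2ζω_n = 10.3 so ζ = 10.3/(2·9.04) = 0.570.
ω_d = 9.04·√(1 − 0.570²) = 7.43 rad/s. Then t_p = π/ω_d = 0.423 s.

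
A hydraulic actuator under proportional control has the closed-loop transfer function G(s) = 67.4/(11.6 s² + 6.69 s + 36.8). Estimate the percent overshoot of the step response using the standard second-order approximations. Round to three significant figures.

Dividing through by 11.6: denominator becomes s² + 0.5767 s + 3.172.
So ω_n = √3.172 = 1.78 rad/s and ζ = 0.5767/(2·1.78) = 0.162.
%OS = 100·exp(−πζ/√(1−ζ²)) = 59.7%.

%OS ≈ 59.7%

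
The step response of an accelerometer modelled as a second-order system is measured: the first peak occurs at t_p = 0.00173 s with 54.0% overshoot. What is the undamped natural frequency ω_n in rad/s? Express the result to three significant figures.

ω_n ≈ 1850 rad/s

The overshoot fixes ζ = −ln(OS)/√(π²+ln²(OS)) = 0.192.
t_p = π/ω_d ⇒ ω_d = 1820 rad/s; then ω_n = ω_d/√(1−ζ²) = 1850 rad/s.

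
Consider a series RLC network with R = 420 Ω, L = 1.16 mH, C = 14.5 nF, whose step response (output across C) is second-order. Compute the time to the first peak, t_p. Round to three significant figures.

For a series RLC circuit (capacitor voltage as output), ω_n = 1/√(LC) = 1/√(1.16 mH · 14.5 nF) = 244000 rad/s.
ζ = (R/2)·√(C/L) = (420/2)·√(14.5 nF/1.16 mH) = 0.742.
ω_d = 244000·√(1 − 0.742²) = 163000 rad/s. t_p = π/ω_d = 0.0000192 s.

t_p ≈ 0.0000192 s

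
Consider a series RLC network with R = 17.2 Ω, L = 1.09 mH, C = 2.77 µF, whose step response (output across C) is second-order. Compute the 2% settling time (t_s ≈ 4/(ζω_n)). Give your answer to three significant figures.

t_s ≈ 0.000507 s

For a series RLC circuit (capacitor voltage as output), ω_n = 1/√(LC) = 1/√(1.09 mH · 2.77 µF) = 18200 rad/s.
ζ = (R/2)·√(C/L) = (17.2/2)·√(2.77 µF/1.09 mH) = 0.434.
t_s ≈ 4/(ζω_n) = 0.000507 s.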